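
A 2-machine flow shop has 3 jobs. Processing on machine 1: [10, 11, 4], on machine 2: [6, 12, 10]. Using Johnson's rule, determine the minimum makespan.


Apply Johnson's rule:
  Group 1 (a <= b): [(3, 4, 10), (2, 11, 12)]
  Group 2 (a > b): [(1, 10, 6)]
Optimal job order: [3, 2, 1]
Schedule:
  Job 3: M1 done at 4, M2 done at 14
  Job 2: M1 done at 15, M2 done at 27
  Job 1: M1 done at 25, M2 done at 33
Makespan = 33

33


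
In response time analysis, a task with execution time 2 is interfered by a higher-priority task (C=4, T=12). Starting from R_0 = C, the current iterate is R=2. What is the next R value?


R_next = C + ceil(R_prev / T_hp) * C_hp
ceil(2 / 12) = ceil(0.1667) = 1
Interference = 1 * 4 = 4
R_next = 2 + 4 = 6

6


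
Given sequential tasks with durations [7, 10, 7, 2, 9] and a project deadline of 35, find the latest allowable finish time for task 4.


LF(activity 4) = deadline - sum of successor durations
Successors: activities 5 through 5 with durations [9]
Sum of successor durations = 9
LF = 35 - 9 = 26

26


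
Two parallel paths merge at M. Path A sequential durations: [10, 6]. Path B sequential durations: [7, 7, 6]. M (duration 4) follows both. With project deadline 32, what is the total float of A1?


Forward pass: ES(A1) = sum of predecessors on chain A = 0
EF = ES + duration = 0 + 10 = 10
Backward pass: LF(M) = deadline = 32; LS(M) = 32 - 4 = 28
LF(A1) = LS(M) - sum(successors on chain A) = 28 - 6 = 22
LS = LF - duration = 22 - 10 = 12
Total float = LS - ES = 12 - 0 = 12

12


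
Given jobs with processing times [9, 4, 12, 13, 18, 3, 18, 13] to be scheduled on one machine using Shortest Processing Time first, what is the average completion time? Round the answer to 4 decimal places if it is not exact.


Sort jobs by processing time (SPT order): [3, 4, 9, 12, 13, 13, 18, 18]
Compute completion times sequentially:
  Job 1: processing = 3, completes at 3
  Job 2: processing = 4, completes at 7
  Job 3: processing = 9, completes at 16
  Job 4: processing = 12, completes at 28
  Job 5: processing = 13, completes at 41
  Job 6: processing = 13, completes at 54
  Job 7: processing = 18, completes at 72
  Job 8: processing = 18, completes at 90
Sum of completion times = 311
Average completion time = 311/8 = 38.875

38.875


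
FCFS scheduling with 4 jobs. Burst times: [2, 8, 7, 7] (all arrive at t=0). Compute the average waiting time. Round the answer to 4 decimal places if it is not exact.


FCFS order (as given): [2, 8, 7, 7]
Waiting times:
  Job 1: wait = 0
  Job 2: wait = 2
  Job 3: wait = 10
  Job 4: wait = 17
Sum of waiting times = 29
Average waiting time = 29/4 = 7.25

7.25


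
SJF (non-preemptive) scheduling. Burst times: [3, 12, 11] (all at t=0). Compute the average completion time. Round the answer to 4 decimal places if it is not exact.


SJF order (ascending): [3, 11, 12]
Completion times:
  Job 1: burst=3, C=3
  Job 2: burst=11, C=14
  Job 3: burst=12, C=26
Average completion = 43/3 = 14.3333

14.3333


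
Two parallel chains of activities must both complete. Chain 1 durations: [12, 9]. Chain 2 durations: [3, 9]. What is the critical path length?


Path A total = 12 + 9 = 21
Path B total = 3 + 9 = 12
Critical path = longest path = max(21, 12) = 21

21


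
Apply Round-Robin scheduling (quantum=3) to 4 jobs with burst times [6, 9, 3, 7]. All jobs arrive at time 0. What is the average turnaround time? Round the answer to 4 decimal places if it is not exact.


Time quantum = 3
Execution trace:
  J1 runs 3 units, time = 3
  J2 runs 3 units, time = 6
  J3 runs 3 units, time = 9
  J4 runs 3 units, time = 12
  J1 runs 3 units, time = 15
  J2 runs 3 units, time = 18
  J4 runs 3 units, time = 21
  J2 runs 3 units, time = 24
  J4 runs 1 units, time = 25
Finish times: [15, 24, 9, 25]
Average turnaround = 73/4 = 18.25

18.25


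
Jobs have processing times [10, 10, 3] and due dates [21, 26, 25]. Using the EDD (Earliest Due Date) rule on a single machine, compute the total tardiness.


Sort by due date (EDD order): [(10, 21), (3, 25), (10, 26)]
Compute completion times and tardiness:
  Job 1: p=10, d=21, C=10, tardiness=max(0,10-21)=0
  Job 2: p=3, d=25, C=13, tardiness=max(0,13-25)=0
  Job 3: p=10, d=26, C=23, tardiness=max(0,23-26)=0
Total tardiness = 0

0


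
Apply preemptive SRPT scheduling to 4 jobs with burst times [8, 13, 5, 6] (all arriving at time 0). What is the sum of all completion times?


Since all jobs arrive at t=0, SRPT equals SPT ordering.
SPT order: [5, 6, 8, 13]
Completion times:
  Job 1: p=5, C=5
  Job 2: p=6, C=11
  Job 3: p=8, C=19
  Job 4: p=13, C=32
Total completion time = 5 + 11 + 19 + 32 = 67

67


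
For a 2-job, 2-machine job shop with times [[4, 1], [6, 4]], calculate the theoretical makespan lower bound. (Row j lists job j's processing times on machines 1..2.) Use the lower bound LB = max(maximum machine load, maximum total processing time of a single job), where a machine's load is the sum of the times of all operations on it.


Machine loads:
  Machine 1: 4 + 6 = 10
  Machine 2: 1 + 4 = 5
Max machine load = 10
Job totals:
  Job 1: 5
  Job 2: 10
Max job total = 10
Lower bound = max(10, 10) = 10

10


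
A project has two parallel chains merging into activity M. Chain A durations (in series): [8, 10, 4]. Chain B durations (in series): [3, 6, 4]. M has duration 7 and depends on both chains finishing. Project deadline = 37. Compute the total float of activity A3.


Forward pass: ES(A3) = sum of predecessors on chain A = 18
EF = ES + duration = 18 + 4 = 22
Backward pass: LF(M) = deadline = 37; LS(M) = 37 - 7 = 30
LF(A3) = LS(M) - sum(successors on chain A) = 30 - 0 = 30
LS = LF - duration = 30 - 4 = 26
Total float = LS - ES = 26 - 18 = 8

8


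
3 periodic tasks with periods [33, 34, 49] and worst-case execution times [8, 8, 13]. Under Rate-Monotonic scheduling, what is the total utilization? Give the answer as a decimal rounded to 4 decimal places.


Compute individual utilizations (exact fractions):
  Task 1: C/T = 8/33 (approx. 0.2424)
  Task 2: C/T = 8/34 = 4/17 (approx. 0.2353)
  Task 3: C/T = 13/49 (approx. 0.2653)
Total utilization U = 8/33 + 4/17 + 13/49 = 20425/27489
Rounded to 4 decimal places: U = 0.7430
RM (Liu & Layland) bound for 3 tasks = 0.779763; compare with U = 20425/27489 (approx. 0.743024)
U <= bound, so schedulable by RM sufficient condition.

0.7430


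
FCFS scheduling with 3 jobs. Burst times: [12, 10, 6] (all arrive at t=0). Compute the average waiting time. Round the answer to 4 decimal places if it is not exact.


FCFS order (as given): [12, 10, 6]
Waiting times:
  Job 1: wait = 0
  Job 2: wait = 12
  Job 3: wait = 22
Sum of waiting times = 34
Average waiting time = 34/3 = 11.3333

11.3333


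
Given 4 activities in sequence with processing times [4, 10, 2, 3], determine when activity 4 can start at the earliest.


Activity 4 starts after activities 1 through 3 complete.
Predecessor durations: [4, 10, 2]
ES = 4 + 10 + 2 = 16

16


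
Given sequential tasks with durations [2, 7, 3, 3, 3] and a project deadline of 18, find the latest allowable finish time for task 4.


LF(activity 4) = deadline - sum of successor durations
Successors: activities 5 through 5 with durations [3]
Sum of successor durations = 3
LF = 18 - 3 = 15

15


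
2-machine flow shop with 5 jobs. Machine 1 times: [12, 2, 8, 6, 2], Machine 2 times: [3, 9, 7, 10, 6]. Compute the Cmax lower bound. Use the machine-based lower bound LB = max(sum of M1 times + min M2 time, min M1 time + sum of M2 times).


LB1 = sum(M1 times) + min(M2 times) = 30 + 3 = 33
LB2 = min(M1 times) + sum(M2 times) = 2 + 35 = 37
Lower bound = max(LB1, LB2) = max(33, 37) = 37

37


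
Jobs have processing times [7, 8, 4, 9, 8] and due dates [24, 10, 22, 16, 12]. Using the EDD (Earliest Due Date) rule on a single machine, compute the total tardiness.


Sort by due date (EDD order): [(8, 10), (8, 12), (9, 16), (4, 22), (7, 24)]
Compute completion times and tardiness:
  Job 1: p=8, d=10, C=8, tardiness=max(0,8-10)=0
  Job 2: p=8, d=12, C=16, tardiness=max(0,16-12)=4
  Job 3: p=9, d=16, C=25, tardiness=max(0,25-16)=9
  Job 4: p=4, d=22, C=29, tardiness=max(0,29-22)=7
  Job 5: p=7, d=24, C=36, tardiness=max(0,36-24)=12
Total tardiness = 32

32


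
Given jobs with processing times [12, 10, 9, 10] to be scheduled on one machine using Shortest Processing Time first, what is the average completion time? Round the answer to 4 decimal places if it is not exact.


Sort jobs by processing time (SPT order): [9, 10, 10, 12]
Compute completion times sequentially:
  Job 1: processing = 9, completes at 9
  Job 2: processing = 10, completes at 19
  Job 3: processing = 10, completes at 29
  Job 4: processing = 12, completes at 41
Sum of completion times = 98
Average completion time = 98/4 = 24.5

24.5


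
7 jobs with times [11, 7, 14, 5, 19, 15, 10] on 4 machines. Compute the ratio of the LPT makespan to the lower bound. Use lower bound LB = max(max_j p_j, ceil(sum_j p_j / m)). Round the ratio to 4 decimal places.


LPT order: [19, 15, 14, 11, 10, 7, 5]
Machine loads after assignment: [19, 20, 21, 21]
LPT makespan = 21
Lower bound = max(max_job, ceil(total/4)) = max(19, 21) = 21
Ratio = 21 / 21 = 1.0

1.0


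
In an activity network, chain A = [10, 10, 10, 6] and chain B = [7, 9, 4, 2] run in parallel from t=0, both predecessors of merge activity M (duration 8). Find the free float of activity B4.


ES(B4) = sum of predecessors on chain B = 20
EF(B4) = ES + duration = 20 + 2 = 22
Successor of B4 is M. ES(M) = max(sum(A), sum(B)) = max(36, 22) = 36
Free float = ES(successor) - EF(current) = 36 - 22 = 14

14


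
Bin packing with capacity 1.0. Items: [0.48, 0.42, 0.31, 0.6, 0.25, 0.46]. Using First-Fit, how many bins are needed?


Place items sequentially using First-Fit:
  Item 0.48 -> new Bin 1
  Item 0.42 -> Bin 1 (now 0.9)
  Item 0.31 -> new Bin 2
  Item 0.6 -> Bin 2 (now 0.91)
  Item 0.25 -> new Bin 3
  Item 0.46 -> Bin 3 (now 0.71)
Total bins used = 3

3


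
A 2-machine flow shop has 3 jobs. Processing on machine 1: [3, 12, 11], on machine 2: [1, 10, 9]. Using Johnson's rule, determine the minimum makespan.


Apply Johnson's rule:
  Group 1 (a <= b): []
  Group 2 (a > b): [(2, 12, 10), (3, 11, 9), (1, 3, 1)]
Optimal job order: [2, 3, 1]
Schedule:
  Job 2: M1 done at 12, M2 done at 22
  Job 3: M1 done at 23, M2 done at 32
  Job 1: M1 done at 26, M2 done at 33
Makespan = 33

33


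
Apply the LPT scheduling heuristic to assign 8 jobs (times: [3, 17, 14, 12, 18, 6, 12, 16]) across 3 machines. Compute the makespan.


Sort jobs in decreasing order (LPT): [18, 17, 16, 14, 12, 12, 6, 3]
Assign each job to the least loaded machine:
  Machine 1: jobs [18, 12, 3], load = 33
  Machine 2: jobs [17, 12, 6], load = 35
  Machine 3: jobs [16, 14], load = 30
Makespan = max load = 35

35


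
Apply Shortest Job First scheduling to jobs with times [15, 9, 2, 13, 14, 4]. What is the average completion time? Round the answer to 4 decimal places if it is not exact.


SJF order (ascending): [2, 4, 9, 13, 14, 15]
Completion times:
  Job 1: burst=2, C=2
  Job 2: burst=4, C=6
  Job 3: burst=9, C=15
  Job 4: burst=13, C=28
  Job 5: burst=14, C=42
  Job 6: burst=15, C=57
Average completion = 150/6 = 25.0

25.0


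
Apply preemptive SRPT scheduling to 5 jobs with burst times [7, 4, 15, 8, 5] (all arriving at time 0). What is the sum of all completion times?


Since all jobs arrive at t=0, SRPT equals SPT ordering.
SPT order: [4, 5, 7, 8, 15]
Completion times:
  Job 1: p=4, C=4
  Job 2: p=5, C=9
  Job 3: p=7, C=16
  Job 4: p=8, C=24
  Job 5: p=15, C=39
Total completion time = 4 + 9 + 16 + 24 + 39 = 92

92


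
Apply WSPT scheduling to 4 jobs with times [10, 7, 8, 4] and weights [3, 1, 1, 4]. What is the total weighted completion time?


Compute p/w ratios and sort ascending (WSPT): [(4, 4), (10, 3), (7, 1), (8, 1)]
Compute weighted completion times:
  Job (p=4,w=4): C=4, w*C=4*4=16
  Job (p=10,w=3): C=14, w*C=3*14=42
  Job (p=7,w=1): C=21, w*C=1*21=21
  Job (p=8,w=1): C=29, w*C=1*29=29
Total weighted completion time = 108

108


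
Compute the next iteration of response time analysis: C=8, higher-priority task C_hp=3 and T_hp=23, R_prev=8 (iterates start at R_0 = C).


R_next = C + ceil(R_prev / T_hp) * C_hp
ceil(8 / 23) = ceil(0.3478) = 1
Interference = 1 * 3 = 3
R_next = 8 + 3 = 11

11


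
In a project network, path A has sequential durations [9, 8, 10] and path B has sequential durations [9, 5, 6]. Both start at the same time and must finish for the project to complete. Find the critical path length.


Path A total = 9 + 8 + 10 = 27
Path B total = 9 + 5 + 6 = 20
Critical path = longest path = max(27, 20) = 27

27


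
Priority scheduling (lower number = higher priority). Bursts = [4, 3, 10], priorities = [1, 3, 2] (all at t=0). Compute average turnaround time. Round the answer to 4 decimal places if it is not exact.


Sort by priority (ascending = highest first):
Order: [(1, 4), (2, 10), (3, 3)]
Completion times:
  Priority 1, burst=4, C=4
  Priority 2, burst=10, C=14
  Priority 3, burst=3, C=17
Average turnaround = 35/3 = 11.6667

11.6667


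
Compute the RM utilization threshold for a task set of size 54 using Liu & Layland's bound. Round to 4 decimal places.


Compute 2^(1/54) = 1.0129187947
Subtract 1: 1.0129187947 - 1 = 0.0129187947
Multiply by n: 54 * 0.0129187947 = 0.6976149138
Round to 4 dp: 0.6976

0.6976


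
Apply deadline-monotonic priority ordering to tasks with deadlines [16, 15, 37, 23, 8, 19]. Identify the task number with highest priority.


Sort tasks by relative deadline (ascending):
  Task 5: deadline = 8
  Task 2: deadline = 15
  Task 1: deadline = 16
  Task 6: deadline = 19
  Task 4: deadline = 23
  Task 3: deadline = 37
Priority order (highest first): [5, 2, 1, 6, 4, 3]
Highest priority task = 5

5


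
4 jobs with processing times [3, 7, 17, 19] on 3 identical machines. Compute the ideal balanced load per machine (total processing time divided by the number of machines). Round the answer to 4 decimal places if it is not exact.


Total processing time = 3 + 7 + 17 + 19 = 46
Number of machines = 3
Ideal balanced load = 46 / 3 = 15.3333

15.3333


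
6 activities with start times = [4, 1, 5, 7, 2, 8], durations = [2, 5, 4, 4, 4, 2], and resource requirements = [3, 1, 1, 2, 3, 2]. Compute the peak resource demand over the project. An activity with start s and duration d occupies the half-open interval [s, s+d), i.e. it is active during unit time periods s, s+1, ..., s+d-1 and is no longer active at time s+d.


Each activity i is active on [start_i, start_i + duration_i).
Compute total resource usage per time slot:
  t=0: active resources = [], total = 0
  t=1: active resources = [1], total = 1
  t=2: active resources = [1, 3], total = 4
  t=3: active resources = [1, 3], total = 4
  t=4: active resources = [3, 1, 3], total = 7
  t=5: active resources = [3, 1, 1, 3], total = 8
  t=6: active resources = [1], total = 1
  t=7: active resources = [1, 2], total = 3
  t=8: active resources = [1, 2, 2], total = 5
  t=9: active resources = [2, 2], total = 4
  t=10: active resources = [2], total = 2
Peak resource demand = 8

8


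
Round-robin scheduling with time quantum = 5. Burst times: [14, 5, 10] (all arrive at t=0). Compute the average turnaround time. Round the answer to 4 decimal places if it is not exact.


Time quantum = 5
Execution trace:
  J1 runs 5 units, time = 5
  J2 runs 5 units, time = 10
  J3 runs 5 units, time = 15
  J1 runs 5 units, time = 20
  J3 runs 5 units, time = 25
  J1 runs 4 units, time = 29
Finish times: [29, 10, 25]
Average turnaround = 64/3 = 21.3333

21.3333


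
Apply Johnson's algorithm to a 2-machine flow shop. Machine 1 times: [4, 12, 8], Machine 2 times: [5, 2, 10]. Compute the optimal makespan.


Apply Johnson's rule:
  Group 1 (a <= b): [(1, 4, 5), (3, 8, 10)]
  Group 2 (a > b): [(2, 12, 2)]
Optimal job order: [1, 3, 2]
Schedule:
  Job 1: M1 done at 4, M2 done at 9
  Job 3: M1 done at 12, M2 done at 22
  Job 2: M1 done at 24, M2 done at 26
Makespan = 26

26


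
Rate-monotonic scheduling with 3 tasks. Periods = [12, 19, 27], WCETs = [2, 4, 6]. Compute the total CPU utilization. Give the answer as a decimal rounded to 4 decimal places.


Compute individual utilizations (exact fractions):
  Task 1: C/T = 2/12 = 1/6 (approx. 0.1667)
  Task 2: C/T = 4/19 (approx. 0.2105)
  Task 3: C/T = 6/27 = 2/9 (approx. 0.2222)
Total utilization U = 1/6 + 4/19 + 2/9 = 205/342
Rounded to 4 decimal places: U = 0.5994
RM (Liu & Layland) bound for 3 tasks = 0.779763; compare with U = 205/342 (approx. 0.599415)
U <= bound, so schedulable by RM sufficient condition.

0.5994


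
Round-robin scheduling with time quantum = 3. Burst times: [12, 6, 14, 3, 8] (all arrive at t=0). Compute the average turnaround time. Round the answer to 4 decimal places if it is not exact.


Time quantum = 3
Execution trace:
  J1 runs 3 units, time = 3
  J2 runs 3 units, time = 6
  J3 runs 3 units, time = 9
  J4 runs 3 units, time = 12
  J5 runs 3 units, time = 15
  J1 runs 3 units, time = 18
  J2 runs 3 units, time = 21
  J3 runs 3 units, time = 24
  J5 runs 3 units, time = 27
  J1 runs 3 units, time = 30
  J3 runs 3 units, time = 33
  J5 runs 2 units, time = 35
  J1 runs 3 units, time = 38
  J3 runs 3 units, time = 41
  J3 runs 2 units, time = 43
Finish times: [38, 21, 43, 12, 35]
Average turnaround = 149/5 = 29.8

29.8


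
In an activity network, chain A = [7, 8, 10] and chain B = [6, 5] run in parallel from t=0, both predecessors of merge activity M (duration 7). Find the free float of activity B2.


ES(B2) = sum of predecessors on chain B = 6
EF(B2) = ES + duration = 6 + 5 = 11
Successor of B2 is M. ES(M) = max(sum(A), sum(B)) = max(25, 11) = 25
Free float = ES(successor) - EF(current) = 25 - 11 = 14

14


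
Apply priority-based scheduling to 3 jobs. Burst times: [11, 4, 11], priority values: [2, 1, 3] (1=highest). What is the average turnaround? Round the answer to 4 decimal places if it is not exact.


Sort by priority (ascending = highest first):
Order: [(1, 4), (2, 11), (3, 11)]
Completion times:
  Priority 1, burst=4, C=4
  Priority 2, burst=11, C=15
  Priority 3, burst=11, C=26
Average turnaround = 45/3 = 15.0

15.0


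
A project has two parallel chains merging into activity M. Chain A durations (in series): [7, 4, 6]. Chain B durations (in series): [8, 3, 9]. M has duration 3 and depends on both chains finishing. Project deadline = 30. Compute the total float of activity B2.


Forward pass: ES(B2) = sum of predecessors on chain B = 8
EF = ES + duration = 8 + 3 = 11
Backward pass: LF(M) = deadline = 30; LS(M) = 30 - 3 = 27
LF(B2) = LS(M) - sum(successors on chain B) = 27 - 9 = 18
LS = LF - duration = 18 - 3 = 15
Total float = LS - ES = 15 - 8 = 7

7


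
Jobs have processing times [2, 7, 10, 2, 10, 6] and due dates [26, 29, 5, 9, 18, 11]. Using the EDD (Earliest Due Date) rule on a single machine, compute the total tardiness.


Sort by due date (EDD order): [(10, 5), (2, 9), (6, 11), (10, 18), (2, 26), (7, 29)]
Compute completion times and tardiness:
  Job 1: p=10, d=5, C=10, tardiness=max(0,10-5)=5
  Job 2: p=2, d=9, C=12, tardiness=max(0,12-9)=3
  Job 3: p=6, d=11, C=18, tardiness=max(0,18-11)=7
  Job 4: p=10, d=18, C=28, tardiness=max(0,28-18)=10
  Job 5: p=2, d=26, C=30, tardiness=max(0,30-26)=4
  Job 6: p=7, d=29, C=37, tardiness=max(0,37-29)=8
Total tardiness = 37

37


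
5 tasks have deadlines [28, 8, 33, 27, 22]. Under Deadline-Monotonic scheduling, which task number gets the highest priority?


Sort tasks by relative deadline (ascending):
  Task 2: deadline = 8
  Task 5: deadline = 22
  Task 4: deadline = 27
  Task 1: deadline = 28
  Task 3: deadline = 33
Priority order (highest first): [2, 5, 4, 1, 3]
Highest priority task = 2

2


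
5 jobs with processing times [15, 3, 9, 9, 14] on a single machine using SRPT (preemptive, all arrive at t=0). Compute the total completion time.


Since all jobs arrive at t=0, SRPT equals SPT ordering.
SPT order: [3, 9, 9, 14, 15]
Completion times:
  Job 1: p=3, C=3
  Job 2: p=9, C=12
  Job 3: p=9, C=21
  Job 4: p=14, C=35
  Job 5: p=15, C=50
Total completion time = 3 + 12 + 21 + 35 + 50 = 121

121


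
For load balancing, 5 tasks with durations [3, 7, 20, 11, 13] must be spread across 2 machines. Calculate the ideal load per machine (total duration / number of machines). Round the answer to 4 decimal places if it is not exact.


Total processing time = 3 + 7 + 20 + 11 + 13 = 54
Number of machines = 2
Ideal balanced load = 54 / 2 = 27.0

27.0


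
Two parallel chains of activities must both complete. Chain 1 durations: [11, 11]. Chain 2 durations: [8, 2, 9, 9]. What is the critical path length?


Path A total = 11 + 11 = 22
Path B total = 8 + 2 + 9 + 9 = 28
Critical path = longest path = max(22, 28) = 28

28


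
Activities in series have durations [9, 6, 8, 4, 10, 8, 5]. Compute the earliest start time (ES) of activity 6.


Activity 6 starts after activities 1 through 5 complete.
Predecessor durations: [9, 6, 8, 4, 10]
ES = 9 + 6 + 8 + 4 + 10 = 37

37


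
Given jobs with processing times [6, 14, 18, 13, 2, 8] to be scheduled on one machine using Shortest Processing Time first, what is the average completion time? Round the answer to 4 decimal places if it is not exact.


Sort jobs by processing time (SPT order): [2, 6, 8, 13, 14, 18]
Compute completion times sequentially:
  Job 1: processing = 2, completes at 2
  Job 2: processing = 6, completes at 8
  Job 3: processing = 8, completes at 16
  Job 4: processing = 13, completes at 29
  Job 5: processing = 14, completes at 43
  Job 6: processing = 18, completes at 61
Sum of completion times = 159
Average completion time = 159/6 = 26.5

26.5


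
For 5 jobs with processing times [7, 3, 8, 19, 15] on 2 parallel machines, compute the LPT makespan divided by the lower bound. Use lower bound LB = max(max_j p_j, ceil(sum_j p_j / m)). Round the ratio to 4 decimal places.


LPT order: [19, 15, 8, 7, 3]
Machine loads after assignment: [26, 26]
LPT makespan = 26
Lower bound = max(max_job, ceil(total/2)) = max(19, 26) = 26
Ratio = 26 / 26 = 1.0

1.0


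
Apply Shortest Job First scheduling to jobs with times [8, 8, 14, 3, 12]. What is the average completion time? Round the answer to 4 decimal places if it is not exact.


SJF order (ascending): [3, 8, 8, 12, 14]
Completion times:
  Job 1: burst=3, C=3
  Job 2: burst=8, C=11
  Job 3: burst=8, C=19
  Job 4: burst=12, C=31
  Job 5: burst=14, C=45
Average completion = 109/5 = 21.8

21.8


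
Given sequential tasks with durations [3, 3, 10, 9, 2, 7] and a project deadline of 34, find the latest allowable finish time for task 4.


LF(activity 4) = deadline - sum of successor durations
Successors: activities 5 through 6 with durations [2, 7]
Sum of successor durations = 9
LF = 34 - 9 = 25

25


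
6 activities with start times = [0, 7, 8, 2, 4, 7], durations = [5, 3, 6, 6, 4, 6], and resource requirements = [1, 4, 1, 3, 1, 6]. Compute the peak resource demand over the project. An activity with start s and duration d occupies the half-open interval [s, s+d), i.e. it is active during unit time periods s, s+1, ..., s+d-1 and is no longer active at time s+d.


Each activity i is active on [start_i, start_i + duration_i).
Compute total resource usage per time slot:
  t=0: active resources = [1], total = 1
  t=1: active resources = [1], total = 1
  t=2: active resources = [1, 3], total = 4
  t=3: active resources = [1, 3], total = 4
  t=4: active resources = [1, 3, 1], total = 5
  t=5: active resources = [3, 1], total = 4
  t=6: active resources = [3, 1], total = 4
  t=7: active resources = [4, 3, 1, 6], total = 14
  t=8: active resources = [4, 1, 6], total = 11
  t=9: active resources = [4, 1, 6], total = 11
  t=10: active resources = [1, 6], total = 7
  t=11: active resources = [1, 6], total = 7
  t=12: active resources = [1, 6], total = 7
  t=13: active resources = [1], total = 1
Peak resource demand = 14

14


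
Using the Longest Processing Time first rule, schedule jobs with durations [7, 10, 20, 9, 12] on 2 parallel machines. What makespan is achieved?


Sort jobs in decreasing order (LPT): [20, 12, 10, 9, 7]
Assign each job to the least loaded machine:
  Machine 1: jobs [20, 9], load = 29
  Machine 2: jobs [12, 10, 7], load = 29
Makespan = max load = 29

29


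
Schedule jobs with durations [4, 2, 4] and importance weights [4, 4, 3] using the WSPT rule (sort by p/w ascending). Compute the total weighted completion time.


Compute p/w ratios and sort ascending (WSPT): [(2, 4), (4, 4), (4, 3)]
Compute weighted completion times:
  Job (p=2,w=4): C=2, w*C=4*2=8
  Job (p=4,w=4): C=6, w*C=4*6=24
  Job (p=4,w=3): C=10, w*C=3*10=30
Total weighted completion time = 62

62


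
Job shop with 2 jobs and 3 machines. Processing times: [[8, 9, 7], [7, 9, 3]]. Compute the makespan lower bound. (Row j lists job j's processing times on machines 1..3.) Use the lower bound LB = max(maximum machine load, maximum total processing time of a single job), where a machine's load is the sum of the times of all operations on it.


Machine loads:
  Machine 1: 8 + 7 = 15
  Machine 2: 9 + 9 = 18
  Machine 3: 7 + 3 = 10
Max machine load = 18
Job totals:
  Job 1: 24
  Job 2: 19
Max job total = 24
Lower bound = max(18, 24) = 24

24


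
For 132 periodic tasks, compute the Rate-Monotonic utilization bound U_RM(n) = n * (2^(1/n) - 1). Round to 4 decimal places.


Compute 2^(1/132) = 1.0052649263
Subtract 1: 1.0052649263 - 1 = 0.0052649263
Multiply by n: 132 * 0.0052649263 = 0.6949702716
Round to 4 dp: 0.6950

0.6950


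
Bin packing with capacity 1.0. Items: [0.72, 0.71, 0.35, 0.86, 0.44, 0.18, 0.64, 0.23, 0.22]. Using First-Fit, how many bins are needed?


Place items sequentially using First-Fit:
  Item 0.72 -> new Bin 1
  Item 0.71 -> new Bin 2
  Item 0.35 -> new Bin 3
  Item 0.86 -> new Bin 4
  Item 0.44 -> Bin 3 (now 0.79)
  Item 0.18 -> Bin 1 (now 0.9)
  Item 0.64 -> new Bin 5
  Item 0.23 -> Bin 2 (now 0.94)
  Item 0.22 -> Bin 5 (now 0.86)
Total bins used = 5

5


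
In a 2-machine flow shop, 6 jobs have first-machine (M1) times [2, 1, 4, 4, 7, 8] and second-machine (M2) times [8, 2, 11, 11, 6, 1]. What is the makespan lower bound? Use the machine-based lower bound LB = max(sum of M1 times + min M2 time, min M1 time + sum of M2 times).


LB1 = sum(M1 times) + min(M2 times) = 26 + 1 = 27
LB2 = min(M1 times) + sum(M2 times) = 1 + 39 = 40
Lower bound = max(LB1, LB2) = max(27, 40) = 40

40


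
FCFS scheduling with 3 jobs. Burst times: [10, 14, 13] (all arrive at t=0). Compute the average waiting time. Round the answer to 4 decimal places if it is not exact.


FCFS order (as given): [10, 14, 13]
Waiting times:
  Job 1: wait = 0
  Job 2: wait = 10
  Job 3: wait = 24
Sum of waiting times = 34
Average waiting time = 34/3 = 11.3333

11.3333


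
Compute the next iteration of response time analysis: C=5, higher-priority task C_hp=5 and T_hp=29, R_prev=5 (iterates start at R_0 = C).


R_next = C + ceil(R_prev / T_hp) * C_hp
ceil(5 / 29) = ceil(0.1724) = 1
Interference = 1 * 5 = 5
R_next = 5 + 5 = 10

10


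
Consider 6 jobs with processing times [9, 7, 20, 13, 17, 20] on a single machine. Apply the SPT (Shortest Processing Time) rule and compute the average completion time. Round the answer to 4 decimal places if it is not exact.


Sort jobs by processing time (SPT order): [7, 9, 13, 17, 20, 20]
Compute completion times sequentially:
  Job 1: processing = 7, completes at 7
  Job 2: processing = 9, completes at 16
  Job 3: processing = 13, completes at 29
  Job 4: processing = 17, completes at 46
  Job 5: processing = 20, completes at 66
  Job 6: processing = 20, completes at 86
Sum of completion times = 250
Average completion time = 250/6 = 41.6667

41.6667


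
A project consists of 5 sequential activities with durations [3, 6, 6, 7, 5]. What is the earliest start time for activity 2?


Activity 2 starts after activities 1 through 1 complete.
Predecessor durations: [3]
ES = 3 = 3

3


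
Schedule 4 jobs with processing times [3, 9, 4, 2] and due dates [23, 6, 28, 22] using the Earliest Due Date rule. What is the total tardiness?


Sort by due date (EDD order): [(9, 6), (2, 22), (3, 23), (4, 28)]
Compute completion times and tardiness:
  Job 1: p=9, d=6, C=9, tardiness=max(0,9-6)=3
  Job 2: p=2, d=22, C=11, tardiness=max(0,11-22)=0
  Job 3: p=3, d=23, C=14, tardiness=max(0,14-23)=0
  Job 4: p=4, d=28, C=18, tardiness=max(0,18-28)=0
Total tardiness = 3

3


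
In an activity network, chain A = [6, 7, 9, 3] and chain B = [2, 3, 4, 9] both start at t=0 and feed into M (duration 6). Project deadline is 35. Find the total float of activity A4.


Forward pass: ES(A4) = sum of predecessors on chain A = 22
EF = ES + duration = 22 + 3 = 25
Backward pass: LF(M) = deadline = 35; LS(M) = 35 - 6 = 29
LF(A4) = LS(M) - sum(successors on chain A) = 29 - 0 = 29
LS = LF - duration = 29 - 3 = 26
Total float = LS - ES = 26 - 22 = 4

4


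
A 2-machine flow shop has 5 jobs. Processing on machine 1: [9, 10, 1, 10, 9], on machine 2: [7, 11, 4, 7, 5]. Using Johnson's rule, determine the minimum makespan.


Apply Johnson's rule:
  Group 1 (a <= b): [(3, 1, 4), (2, 10, 11)]
  Group 2 (a > b): [(1, 9, 7), (4, 10, 7), (5, 9, 5)]
Optimal job order: [3, 2, 1, 4, 5]
Schedule:
  Job 3: M1 done at 1, M2 done at 5
  Job 2: M1 done at 11, M2 done at 22
  Job 1: M1 done at 20, M2 done at 29
  Job 4: M1 done at 30, M2 done at 37
  Job 5: M1 done at 39, M2 done at 44
Makespan = 44

44


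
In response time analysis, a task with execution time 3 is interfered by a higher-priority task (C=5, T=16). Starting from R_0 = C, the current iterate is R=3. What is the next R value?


R_next = C + ceil(R_prev / T_hp) * C_hp
ceil(3 / 16) = ceil(0.1875) = 1
Interference = 1 * 5 = 5
R_next = 3 + 5 = 8

8


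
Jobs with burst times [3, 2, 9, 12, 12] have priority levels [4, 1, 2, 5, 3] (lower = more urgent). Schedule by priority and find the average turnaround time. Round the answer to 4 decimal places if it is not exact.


Sort by priority (ascending = highest first):
Order: [(1, 2), (2, 9), (3, 12), (4, 3), (5, 12)]
Completion times:
  Priority 1, burst=2, C=2
  Priority 2, burst=9, C=11
  Priority 3, burst=12, C=23
  Priority 4, burst=3, C=26
  Priority 5, burst=12, C=38
Average turnaround = 100/5 = 20.0

20.0


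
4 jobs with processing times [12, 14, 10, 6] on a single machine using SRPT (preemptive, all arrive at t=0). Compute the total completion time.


Since all jobs arrive at t=0, SRPT equals SPT ordering.
SPT order: [6, 10, 12, 14]
Completion times:
  Job 1: p=6, C=6
  Job 2: p=10, C=16
  Job 3: p=12, C=28
  Job 4: p=14, C=42
Total completion time = 6 + 16 + 28 + 42 = 92

92


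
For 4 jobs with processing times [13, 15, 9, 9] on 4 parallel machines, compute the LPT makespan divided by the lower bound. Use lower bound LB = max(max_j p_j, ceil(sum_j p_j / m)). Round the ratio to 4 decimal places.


LPT order: [15, 13, 9, 9]
Machine loads after assignment: [15, 13, 9, 9]
LPT makespan = 15
Lower bound = max(max_job, ceil(total/4)) = max(15, 12) = 15
Ratio = 15 / 15 = 1.0

1.0


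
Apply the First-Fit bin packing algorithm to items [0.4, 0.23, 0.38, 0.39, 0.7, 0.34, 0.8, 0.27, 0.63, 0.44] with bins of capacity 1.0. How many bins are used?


Place items sequentially using First-Fit:
  Item 0.4 -> new Bin 1
  Item 0.23 -> Bin 1 (now 0.63)
  Item 0.38 -> new Bin 2
  Item 0.39 -> Bin 2 (now 0.77)
  Item 0.7 -> new Bin 3
  Item 0.34 -> Bin 1 (now 0.97)
  Item 0.8 -> new Bin 4
  Item 0.27 -> Bin 3 (now 0.97)
  Item 0.63 -> new Bin 5
  Item 0.44 -> new Bin 6
Total bins used = 6

6


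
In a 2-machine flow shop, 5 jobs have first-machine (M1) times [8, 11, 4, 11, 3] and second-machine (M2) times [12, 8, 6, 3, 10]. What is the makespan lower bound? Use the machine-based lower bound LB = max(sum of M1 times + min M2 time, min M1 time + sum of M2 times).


LB1 = sum(M1 times) + min(M2 times) = 37 + 3 = 40
LB2 = min(M1 times) + sum(M2 times) = 3 + 39 = 42
Lower bound = max(LB1, LB2) = max(40, 42) = 42

42


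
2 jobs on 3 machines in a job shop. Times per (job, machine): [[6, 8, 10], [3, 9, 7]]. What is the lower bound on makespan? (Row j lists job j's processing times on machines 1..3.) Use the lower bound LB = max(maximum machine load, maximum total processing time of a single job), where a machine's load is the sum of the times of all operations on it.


Machine loads:
  Machine 1: 6 + 3 = 9
  Machine 2: 8 + 9 = 17
  Machine 3: 10 + 7 = 17
Max machine load = 17
Job totals:
  Job 1: 24
  Job 2: 19
Max job total = 24
Lower bound = max(17, 24) = 24

24


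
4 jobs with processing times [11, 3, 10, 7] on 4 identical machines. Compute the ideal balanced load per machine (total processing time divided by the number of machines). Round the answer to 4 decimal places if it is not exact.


Total processing time = 11 + 3 + 10 + 7 = 31
Number of machines = 4
Ideal balanced load = 31 / 4 = 7.75

7.75


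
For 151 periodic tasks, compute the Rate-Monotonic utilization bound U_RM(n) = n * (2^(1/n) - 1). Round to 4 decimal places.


Compute 2^(1/151) = 1.0046009306
Subtract 1: 1.0046009306 - 1 = 0.0046009306
Multiply by n: 151 * 0.0046009306 = 0.6947405206
Round to 4 dp: 0.6947

0.6947


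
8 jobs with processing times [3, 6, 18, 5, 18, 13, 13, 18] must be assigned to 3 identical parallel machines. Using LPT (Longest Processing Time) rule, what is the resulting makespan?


Sort jobs in decreasing order (LPT): [18, 18, 18, 13, 13, 6, 5, 3]
Assign each job to the least loaded machine:
  Machine 1: jobs [18, 13], load = 31
  Machine 2: jobs [18, 13], load = 31
  Machine 3: jobs [18, 6, 5, 3], load = 32
Makespan = max load = 32

32


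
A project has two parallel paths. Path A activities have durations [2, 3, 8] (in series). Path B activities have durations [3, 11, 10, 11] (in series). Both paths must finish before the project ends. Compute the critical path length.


Path A total = 2 + 3 + 8 = 13
Path B total = 3 + 11 + 10 + 11 = 35
Critical path = longest path = max(13, 35) = 35

35


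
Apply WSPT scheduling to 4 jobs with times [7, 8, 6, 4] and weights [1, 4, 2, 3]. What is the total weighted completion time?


Compute p/w ratios and sort ascending (WSPT): [(4, 3), (8, 4), (6, 2), (7, 1)]
Compute weighted completion times:
  Job (p=4,w=3): C=4, w*C=3*4=12
  Job (p=8,w=4): C=12, w*C=4*12=48
  Job (p=6,w=2): C=18, w*C=2*18=36
  Job (p=7,w=1): C=25, w*C=1*25=25
Total weighted completion time = 121

121


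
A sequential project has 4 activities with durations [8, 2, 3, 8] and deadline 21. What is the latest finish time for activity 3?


LF(activity 3) = deadline - sum of successor durations
Successors: activities 4 through 4 with durations [8]
Sum of successor durations = 8
LF = 21 - 8 = 13

13


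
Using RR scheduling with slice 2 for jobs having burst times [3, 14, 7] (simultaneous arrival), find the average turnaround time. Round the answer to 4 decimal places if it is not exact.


Time quantum = 2
Execution trace:
  J1 runs 2 units, time = 2
  J2 runs 2 units, time = 4
  J3 runs 2 units, time = 6
  J1 runs 1 units, time = 7
  J2 runs 2 units, time = 9
  J3 runs 2 units, time = 11
  J2 runs 2 units, time = 13
  J3 runs 2 units, time = 15
  J2 runs 2 units, time = 17
  J3 runs 1 units, time = 18
  J2 runs 2 units, time = 20
  J2 runs 2 units, time = 22
  J2 runs 2 units, time = 24
Finish times: [7, 24, 18]
Average turnaround = 49/3 = 16.3333

16.3333


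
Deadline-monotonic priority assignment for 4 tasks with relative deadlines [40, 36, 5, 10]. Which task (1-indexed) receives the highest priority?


Sort tasks by relative deadline (ascending):
  Task 3: deadline = 5
  Task 4: deadline = 10
  Task 2: deadline = 36
  Task 1: deadline = 40
Priority order (highest first): [3, 4, 2, 1]
Highest priority task = 3

3


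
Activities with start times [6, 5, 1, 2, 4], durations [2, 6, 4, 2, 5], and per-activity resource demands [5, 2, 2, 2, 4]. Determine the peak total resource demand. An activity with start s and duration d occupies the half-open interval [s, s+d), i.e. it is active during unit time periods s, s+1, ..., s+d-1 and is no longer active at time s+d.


Each activity i is active on [start_i, start_i + duration_i).
Compute total resource usage per time slot:
  t=0: active resources = [], total = 0
  t=1: active resources = [2], total = 2
  t=2: active resources = [2, 2], total = 4
  t=3: active resources = [2, 2], total = 4
  t=4: active resources = [2, 4], total = 6
  t=5: active resources = [2, 4], total = 6
  t=6: active resources = [5, 2, 4], total = 11
  t=7: active resources = [5, 2, 4], total = 11
  t=8: active resources = [2, 4], total = 6
  t=9: active resources = [2], total = 2
  t=10: active resources = [2], total = 2
Peak resource demand = 11

11


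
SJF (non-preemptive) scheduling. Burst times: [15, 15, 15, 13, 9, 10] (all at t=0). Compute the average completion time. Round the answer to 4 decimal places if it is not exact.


SJF order (ascending): [9, 10, 13, 15, 15, 15]
Completion times:
  Job 1: burst=9, C=9
  Job 2: burst=10, C=19
  Job 3: burst=13, C=32
  Job 4: burst=15, C=47
  Job 5: burst=15, C=62
  Job 6: burst=15, C=77
Average completion = 246/6 = 41.0

41.0


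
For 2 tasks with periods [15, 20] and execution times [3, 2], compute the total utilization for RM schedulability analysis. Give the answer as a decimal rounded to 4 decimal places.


Compute individual utilizations (exact fractions):
  Task 1: C/T = 3/15 = 1/5 (approx. 0.2)
  Task 2: C/T = 2/20 = 1/10 (approx. 0.1)
Total utilization U = 1/5 + 1/10 = 3/10
Rounded to 4 decimal places: U = 0.3000
RM (Liu & Layland) bound for 2 tasks = 0.828427; compare with U = 3/10 (approx. 0.300000)
U <= bound, so schedulable by RM sufficient condition.

0.3000


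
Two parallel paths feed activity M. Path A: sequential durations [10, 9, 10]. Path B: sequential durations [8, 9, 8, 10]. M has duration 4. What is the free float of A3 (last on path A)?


ES(A3) = sum of predecessors on chain A = 19
EF(A3) = ES + duration = 19 + 10 = 29
Successor of A3 is M. ES(M) = max(sum(A), sum(B)) = max(29, 35) = 35
Free float = ES(successor) - EF(current) = 35 - 29 = 6

6


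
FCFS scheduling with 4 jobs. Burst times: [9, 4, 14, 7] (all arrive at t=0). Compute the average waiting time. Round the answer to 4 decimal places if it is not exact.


FCFS order (as given): [9, 4, 14, 7]
Waiting times:
  Job 1: wait = 0
  Job 2: wait = 9
  Job 3: wait = 13
  Job 4: wait = 27
Sum of waiting times = 49
Average waiting time = 49/4 = 12.25

12.25


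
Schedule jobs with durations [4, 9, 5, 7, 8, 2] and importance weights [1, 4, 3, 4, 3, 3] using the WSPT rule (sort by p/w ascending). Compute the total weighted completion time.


Compute p/w ratios and sort ascending (WSPT): [(2, 3), (5, 3), (7, 4), (9, 4), (8, 3), (4, 1)]
Compute weighted completion times:
  Job (p=2,w=3): C=2, w*C=3*2=6
  Job (p=5,w=3): C=7, w*C=3*7=21
  Job (p=7,w=4): C=14, w*C=4*14=56
  Job (p=9,w=4): C=23, w*C=4*23=92
  Job (p=8,w=3): C=31, w*C=3*31=93
  Job (p=4,w=1): C=35, w*C=1*35=35
Total weighted completion time = 303

303


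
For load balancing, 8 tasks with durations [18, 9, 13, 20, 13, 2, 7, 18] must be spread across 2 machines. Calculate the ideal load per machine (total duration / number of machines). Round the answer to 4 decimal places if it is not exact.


Total processing time = 18 + 9 + 13 + 20 + 13 + 2 + 7 + 18 = 100
Number of machines = 2
Ideal balanced load = 100 / 2 = 50.0

50.0


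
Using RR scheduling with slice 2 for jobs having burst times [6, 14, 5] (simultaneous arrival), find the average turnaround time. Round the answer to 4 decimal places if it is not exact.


Time quantum = 2
Execution trace:
  J1 runs 2 units, time = 2
  J2 runs 2 units, time = 4
  J3 runs 2 units, time = 6
  J1 runs 2 units, time = 8
  J2 runs 2 units, time = 10
  J3 runs 2 units, time = 12
  J1 runs 2 units, time = 14
  J2 runs 2 units, time = 16
  J3 runs 1 units, time = 17
  J2 runs 2 units, time = 19
  J2 runs 2 units, time = 21
  J2 runs 2 units, time = 23
  J2 runs 2 units, time = 25
Finish times: [14, 25, 17]
Average turnaround = 56/3 = 18.6667

18.6667
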